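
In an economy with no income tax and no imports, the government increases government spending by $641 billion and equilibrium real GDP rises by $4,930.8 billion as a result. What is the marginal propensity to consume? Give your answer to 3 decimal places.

0.870

Implied spending multiplier k = ΔY/ΔG = 4,930.8/641 ≈ 7.6924.
Since k = 1/(1 − MPC), MPC = 1 − 1/k = 1 − ΔG/ΔY = 1 − 641/4,930.8 ≈ 0.870.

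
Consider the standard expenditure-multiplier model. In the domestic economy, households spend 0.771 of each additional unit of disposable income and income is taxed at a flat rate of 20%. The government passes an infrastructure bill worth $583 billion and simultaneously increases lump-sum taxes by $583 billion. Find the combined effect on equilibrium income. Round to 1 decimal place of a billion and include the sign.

+$348.4 billion

Expenditure multiplier = 1/(1 − c(1−t)) = 1/(1 − 0.771×0.8) = 1/0.3832 ≈ 2.61.
ΔG contributes k·ΔG = (+$583 billion) / 0.3832 ≈ +$1,521.4 billion.
ΔT of +$583 billion changes first-round spending by −c·ΔT = −$449.493 billion, contributing k·(−c·ΔT) = (−$449.493 billion) / 0.3832 ≈ −$1,173 billion.
Net ΔY = k(ΔG − c·ΔT) = (+$133.507 billion) / 0.3832 ≈ +$348.4 billion.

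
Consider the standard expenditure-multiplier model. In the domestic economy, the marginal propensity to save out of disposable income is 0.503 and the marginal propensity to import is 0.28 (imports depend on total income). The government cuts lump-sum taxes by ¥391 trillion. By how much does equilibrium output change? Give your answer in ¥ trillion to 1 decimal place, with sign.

+¥248.2 trillion

MPC = 1 − MPS = 1 − 0.503 = 0.497.
A lump-sum tax change of −¥391 trillion shifts disposable income by +¥391 trillion; first-round consumption changes by −c × ΔT = −0.497 × (−¥391 trillion) = +¥194.327 trillion.
Expenditure multiplier = 1/(1 − c + m) = 1/(1 − 0.497 + 0.28) = 1/0.783 ≈ 1.277.
The tax multiplier is −c × k ≈ −0.635, so ΔY = k × (−c·ΔT) = (+¥194.327 trillion) / 0.783 ≈ +¥248.2 trillion.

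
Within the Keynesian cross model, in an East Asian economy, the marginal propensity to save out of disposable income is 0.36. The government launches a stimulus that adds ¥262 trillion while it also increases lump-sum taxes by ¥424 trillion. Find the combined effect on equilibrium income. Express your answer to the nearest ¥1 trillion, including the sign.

−¥26 trillion

MPC = 1 − MPS = 1 − 0.36 = 0.64.
Expenditure multiplier = 1/(1 − MPC) = 1/(1 − 0.64) = 1/0.36 ≈ 2.778.
ΔG contributes k·ΔG = (+¥262 trillion) / 0.36 ≈ +¥727.8 trillion.
ΔT of +¥424 trillion changes first-round spending by −c·ΔT = −¥271.36 trillion, contributing k·(−c·ΔT) = (−¥271.36 trillion) / 0.36 ≈ −¥753.8 trillion.
Net ΔY = k(ΔG − c·ΔT) = (−¥9.36 trillion) / 0.36 = −¥26 trillion.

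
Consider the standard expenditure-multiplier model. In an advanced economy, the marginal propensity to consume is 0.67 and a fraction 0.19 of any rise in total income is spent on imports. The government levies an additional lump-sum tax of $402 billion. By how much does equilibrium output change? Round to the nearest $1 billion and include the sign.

−$518 billion

A lump-sum tax change of +$402 billion shifts disposable income by −$402 billion; first-round consumption changes by −c × ΔT = −0.67 × (+$402 billion) = −$269.34 billion.
Expenditure multiplier = 1/(1 − c + m) = 1/(1 − 0.67 + 0.19) = 1/0.52 ≈ 1.923.
The tax multiplier is −c × k ≈ −1.288, so ΔY = k × (−c·ΔT) = (−$269.34 billion) / 0.52 ≈ −$518 billion.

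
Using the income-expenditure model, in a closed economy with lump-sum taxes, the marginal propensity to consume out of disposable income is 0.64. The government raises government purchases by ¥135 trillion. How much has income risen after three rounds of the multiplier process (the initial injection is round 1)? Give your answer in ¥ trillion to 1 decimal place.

¥276.7 trillion

Round 1 adds ΔG = ¥135 trillion; each later round is MPC = 0.64 times the previous.
After 3 rounds: 135 + 86.4 + 55.296 = ΔG·(1 − c^3)/(1 − c) = 135 × (1 − 0.262144)/0.36 ≈ ¥276.7 trillion.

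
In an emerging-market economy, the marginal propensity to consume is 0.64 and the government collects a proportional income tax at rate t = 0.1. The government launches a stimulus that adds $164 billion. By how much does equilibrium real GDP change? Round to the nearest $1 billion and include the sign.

+$387 billion

Government-spending multiplier = 1/(1 − c(1−t)) = 1/(1 − 0.64×0.9) = 1/0.424 ≈ 2.358.
ΔY = k × ΔG = (+$164 billion) / 0.424 ≈ +$387 billion.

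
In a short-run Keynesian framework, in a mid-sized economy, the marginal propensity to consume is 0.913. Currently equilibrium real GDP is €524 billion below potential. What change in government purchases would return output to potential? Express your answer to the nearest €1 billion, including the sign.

Spending multiplier = 1/(1 − MPC) = 1/(1 − 0.913) = 1/0.087 ≈ 11.494.
Need ΔY = +€524 billion, so ΔG = ΔY/k = (+€524 billion) × 0.087 ≈ +€46 billion.
The government should increase government purchases by €46 billion.

+€46 billion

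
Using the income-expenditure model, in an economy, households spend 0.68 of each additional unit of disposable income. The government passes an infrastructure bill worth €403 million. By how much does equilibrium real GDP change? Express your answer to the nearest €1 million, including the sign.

+€1,259 million

Expenditure multiplier = 1/(1 − MPC) = 1/(1 − 0.68) = 1/0.32 = 3.125.
ΔY = k × ΔG = (+€403 million) / 0.32 ≈ +€1,259 million.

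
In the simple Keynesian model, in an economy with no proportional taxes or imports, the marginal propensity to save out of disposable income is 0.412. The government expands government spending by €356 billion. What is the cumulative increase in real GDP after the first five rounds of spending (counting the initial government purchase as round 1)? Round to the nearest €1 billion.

MPC = 1 − MPS = 1 − 0.412 = 0.588.
Round 1 adds ΔG = €356 billion; each later round is MPC = 0.588 times the previous.
After 5 rounds: 356 + 209.328 + 123.084864 + 72.373900032 + 42.555853218816 = ΔG·(1 − c^5)/(1 − c) = 356 × (1 − 0.070288881159168)/0.412 ≈ €803 billion.

€803 billion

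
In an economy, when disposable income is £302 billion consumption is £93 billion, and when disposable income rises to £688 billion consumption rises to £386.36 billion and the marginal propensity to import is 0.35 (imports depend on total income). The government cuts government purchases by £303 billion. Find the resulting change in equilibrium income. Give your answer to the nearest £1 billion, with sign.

−£514 billion

MPC = ΔC/ΔYd = (386.36 − 93)/(688 − 302) = 293.36/386 = 0.76.
Expenditure multiplier = 1/(1 − c + m) = 1/(1 − 0.76 + 0.35) = 1/0.59 ≈ 1.695.
ΔY = k × ΔG = (−£303 billion) / 0.59 ≈ −£514 billion.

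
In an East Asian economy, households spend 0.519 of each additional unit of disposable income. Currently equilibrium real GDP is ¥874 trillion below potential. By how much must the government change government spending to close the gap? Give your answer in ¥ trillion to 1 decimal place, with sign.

Spending multiplier = 1/(1 − MPC) = 1/(1 − 0.519) = 1/0.481 ≈ 2.079.
Need ΔY = +¥874 trillion, so ΔG = ΔY/k = (+¥874 trillion) × 0.481 ≈ +¥420.4 trillion.
The government should increase government spending by ¥420.4 trillion.

+¥420.4 trillion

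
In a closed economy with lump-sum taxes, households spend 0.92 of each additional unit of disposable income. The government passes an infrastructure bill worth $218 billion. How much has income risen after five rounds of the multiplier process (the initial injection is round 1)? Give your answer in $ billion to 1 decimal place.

Round 1 adds ΔG = $218 billion; each later round is MPC = 0.92 times the previous.
After 5 rounds: 218 + 200.56 + 184.5152 + 169.753984 + 156.17366528 = ΔG·(1 − c^5)/(1 − c) = 218 × (1 − 0.6590815232)/0.08 ≈ $929 billion.

$929.0 billion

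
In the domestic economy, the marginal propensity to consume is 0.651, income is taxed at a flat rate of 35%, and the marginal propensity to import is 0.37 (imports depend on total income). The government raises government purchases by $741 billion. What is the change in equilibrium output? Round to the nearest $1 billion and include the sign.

Government-spending multiplier = 1/(1 − c(1−t) + m) = 1/(1 − 0.651×0.65 + 0.37) = 1/0.94685 ≈ 1.056.
ΔY = k × ΔG = (+$741 billion) / 0.94685 ≈ +$783 billion.

+$783 billion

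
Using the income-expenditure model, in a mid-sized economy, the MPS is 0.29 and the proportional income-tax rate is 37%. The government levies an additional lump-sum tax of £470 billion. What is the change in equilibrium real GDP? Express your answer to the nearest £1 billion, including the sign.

MPC = 1 − MPS = 1 − 0.29 = 0.71.
A lump-sum tax change of +£470 billion shifts disposable income by −£470 billion; first-round consumption changes by −c × ΔT = −0.71 × (+£470 billion) = −£333.7 billion.
Expenditure multiplier = 1/(1 − c(1−t)) = 1/(1 − 0.71×0.63) = 1/0.5527 ≈ 1.809.
The tax multiplier is −c × k ≈ −1.285, so ΔY = k × (−c·ΔT) = (−£333.7 billion) / 0.5527 ≈ −£604 billion.

−£604 billion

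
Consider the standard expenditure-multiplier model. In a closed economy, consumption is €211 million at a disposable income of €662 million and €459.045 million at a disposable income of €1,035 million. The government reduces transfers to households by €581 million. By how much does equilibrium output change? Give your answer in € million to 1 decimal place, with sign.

MPC = ΔC/ΔYd = (459.045 − 211)/(1,035 − 662) = 248.045/373 = 0.665.
The transfer change shifts disposable income by −€581 million, so first-round consumption changes by c·ΔTR = 0.665 × (−€581 million) = −€386.365 million.
Expenditure multiplier = 1/(1 − MPC) = 1/(1 − 0.665) = 1/0.335 ≈ 2.985.
The transfer multiplier is c × k ≈ 1.985, so ΔY = k × (c·ΔTR) = (−€386.365 million) / 0.335 ≈ −€1,153.3 million.

−€1,153.3 million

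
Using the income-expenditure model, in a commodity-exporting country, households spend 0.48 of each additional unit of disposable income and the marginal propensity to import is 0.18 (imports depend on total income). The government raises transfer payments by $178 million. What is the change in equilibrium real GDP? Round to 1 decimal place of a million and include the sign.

+$122.1 million

The transfer change shifts disposable income by +$178 million, so first-round consumption changes by c·ΔTR = 0.48 × (+$178 million) = +$85.44 million.
Expenditure multiplier = 1/(1 − c + m) = 1/(1 − 0.48 + 0.18) = 1/0.7 ≈ 1.429.
The transfer multiplier is c × k ≈ 0.686, so ΔY = k × (c·ΔTR) = (+$85.44 million) / 0.7 ≈ +$122.1 million.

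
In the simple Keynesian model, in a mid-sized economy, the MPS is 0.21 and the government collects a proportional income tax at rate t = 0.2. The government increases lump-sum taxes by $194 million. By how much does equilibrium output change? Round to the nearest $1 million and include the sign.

−$416 million

MPC = 1 − MPS = 1 − 0.21 = 0.79.
A lump-sum tax change of +$194 million shifts disposable income by −$194 million; first-round consumption changes by −c × ΔT = −0.79 × (+$194 million) = −$153.26 million.
Expenditure multiplier = 1/(1 − c(1−t)) = 1/(1 − 0.79×0.8) = 1/0.368 ≈ 2.717.
The tax multiplier is −c × k ≈ −2.147, so ΔY = k × (−c·ΔT) = (−$153.26 million) / 0.368 ≈ −$416 million.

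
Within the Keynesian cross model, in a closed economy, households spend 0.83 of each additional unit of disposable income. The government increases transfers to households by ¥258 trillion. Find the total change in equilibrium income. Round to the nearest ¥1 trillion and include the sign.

The transfer change shifts disposable income by +¥258 trillion, so first-round consumption changes by c·ΔTR = 0.83 × (+¥258 trillion) = +¥214.14 trillion.
Expenditure multiplier = 1/(1 − MPC) = 1/(1 − 0.83) = 1/0.17 ≈ 5.882.
The transfer multiplier is c × k ≈ 4.882, so ΔY = k × (c·ΔTR) = (+¥214.14 trillion) / 0.17 ≈ +¥1,260 trillion.

+¥1,260 trillion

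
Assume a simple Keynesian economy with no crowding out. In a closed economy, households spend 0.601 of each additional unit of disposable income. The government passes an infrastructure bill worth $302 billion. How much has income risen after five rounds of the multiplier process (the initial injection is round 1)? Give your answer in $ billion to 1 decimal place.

Round 1 adds ΔG = $302 billion; each later round is MPC = 0.601 times the previous.
After 5 rounds: 302 + 181.502 + 109.082702 + 65.558703902 + 39.400781045102 = ΔG·(1 − c^5)/(1 − c) = 302 × (1 − 0.078410163603001)/0.399 ≈ $697.5 billion.

$697.5 billion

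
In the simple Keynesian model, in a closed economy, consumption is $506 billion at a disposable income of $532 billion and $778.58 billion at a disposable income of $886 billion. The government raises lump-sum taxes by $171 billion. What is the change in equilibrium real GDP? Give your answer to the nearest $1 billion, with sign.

−$572 billion

MPC = ΔC/ΔYd = (778.58 − 506)/(886 − 532) = 272.58/354 = 0.77.
A lump-sum tax change of +$171 billion shifts disposable income by −$171 billion; first-round consumption changes by −c × ΔT = −0.77 × (+$171 billion) = −$131.67 billion.
Expenditure multiplier = 1/(1 − MPC) = 1/(1 − 0.77) = 1/0.23 ≈ 4.348.
The tax multiplier is −c × k ≈ −3.348, so ΔY = k × (−c·ΔT) = (−$131.67 billion) / 0.23 ≈ −$572 billion.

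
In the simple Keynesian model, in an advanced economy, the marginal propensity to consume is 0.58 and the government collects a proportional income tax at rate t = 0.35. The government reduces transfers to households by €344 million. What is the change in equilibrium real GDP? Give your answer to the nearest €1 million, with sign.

−€320 million

The transfer change shifts disposable income by −€344 million, so first-round consumption changes by c·ΔTR = 0.58 × (−€344 million) = −€199.52 million.
Expenditure multiplier = 1/(1 − c(1−t)) = 1/(1 − 0.58×0.65) = 1/0.623 ≈ 1.605.
The transfer multiplier is c × k ≈ 0.931, so ΔY = k × (c·ΔTR) = (−€199.52 million) / 0.623 ≈ −€320 million.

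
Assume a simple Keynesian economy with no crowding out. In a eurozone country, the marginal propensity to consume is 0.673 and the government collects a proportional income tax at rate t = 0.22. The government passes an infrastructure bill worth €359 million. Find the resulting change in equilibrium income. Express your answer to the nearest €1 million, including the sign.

Government-spending multiplier = 1/(1 − c(1−t)) = 1/(1 − 0.673×0.78) = 1/0.47506 ≈ 2.105.
ΔY = k × ΔG = (+€359 million) / 0.47506 ≈ +€756 million.

+€756 million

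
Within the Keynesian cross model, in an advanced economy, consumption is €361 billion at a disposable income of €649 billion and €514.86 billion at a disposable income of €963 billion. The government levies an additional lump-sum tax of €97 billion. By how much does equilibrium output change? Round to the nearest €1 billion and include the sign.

−€93 billion

MPC = ΔC/ΔYd = (514.86 − 361)/(963 − 649) = 153.86/314 = 0.49.
A lump-sum tax change of +€97 billion shifts disposable income by −€97 billion; first-round consumption changes by −c × ΔT = −0.49 × (+€97 billion) = −€47.53 billion.
Expenditure multiplier = 1/(1 − MPC) = 1/(1 − 0.49) = 1/0.51 ≈ 1.961.
The tax multiplier is −c × k ≈ −0.961, so ΔY = k × (−c·ΔT) = (−€47.53 billion) / 0.51 ≈ −€93 billion.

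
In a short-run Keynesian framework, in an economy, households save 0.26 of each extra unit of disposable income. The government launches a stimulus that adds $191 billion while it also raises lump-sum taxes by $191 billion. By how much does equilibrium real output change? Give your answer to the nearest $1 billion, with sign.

MPC = 1 − MPS = 1 − 0.26 = 0.74.
Expenditure multiplier = 1/(1 − MPC) = 1/(1 − 0.74) = 1/0.26 ≈ 3.846.
ΔG contributes k·ΔG = (+$191 billion) / 0.26 ≈ +$734.6 billion.
ΔT of +$191 billion changes first-round spending by −c·ΔT = −$141.34 billion, contributing k·(−c·ΔT) = (−$141.34 billion) / 0.26 ≈ −$543.6 billion.
With ΔG = ΔT and no other leakages, the balanced-budget multiplier is 1, so ΔY = ΔG = +$191 billion.

+$191 billion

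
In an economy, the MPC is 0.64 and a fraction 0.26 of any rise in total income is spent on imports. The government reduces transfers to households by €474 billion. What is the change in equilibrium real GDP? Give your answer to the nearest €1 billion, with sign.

−€489 billion

The transfer change shifts disposable income by −€474 billion, so first-round consumption changes by c·ΔTR = 0.64 × (−€474 billion) = −€303.36 billion.
Expenditure multiplier = 1/(1 − c + m) = 1/(1 − 0.64 + 0.26) = 1/0.62 ≈ 1.613.
The transfer multiplier is c × k ≈ 1.032, so ΔY = k × (c·ΔTR) = (−€303.36 billion) / 0.62 ≈ −€489 billion.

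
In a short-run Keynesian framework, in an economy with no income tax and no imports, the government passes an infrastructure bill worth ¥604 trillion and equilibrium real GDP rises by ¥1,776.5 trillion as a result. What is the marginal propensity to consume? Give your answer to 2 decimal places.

Implied spending multiplier k = ΔY/ΔG = 1,776.5/604 ≈ 2.9412.
Since k = 1/(1 − MPC), MPC = 1 − 1/k = 1 − ΔG/ΔY = 1 − 604/1,776.5 ≈ 0.66.

0.66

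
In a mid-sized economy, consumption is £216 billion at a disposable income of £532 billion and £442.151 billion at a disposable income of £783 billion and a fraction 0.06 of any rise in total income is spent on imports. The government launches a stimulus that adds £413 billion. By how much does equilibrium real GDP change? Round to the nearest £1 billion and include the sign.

+£2,597 billion

MPC = ΔC/ΔYd = (442.151 − 216)/(783 − 532) = 226.151/251 = 0.901.
Expenditure multiplier = 1/(1 − c + m) = 1/(1 − 0.901 + 0.06) = 1/0.159 ≈ 6.289.
ΔY = k × ΔG = (+£413 billion) / 0.159 ≈ +£2,597 billion.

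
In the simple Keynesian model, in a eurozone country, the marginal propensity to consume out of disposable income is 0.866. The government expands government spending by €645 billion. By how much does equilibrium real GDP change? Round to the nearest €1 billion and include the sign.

+€4,813 billion

Expenditure multiplier = 1/(1 − MPC) = 1/(1 − 0.866) = 1/0.134 ≈ 7.463.
ΔY = k × ΔG = (+€645 billion) / 0.134 ≈ +€4,813 billion.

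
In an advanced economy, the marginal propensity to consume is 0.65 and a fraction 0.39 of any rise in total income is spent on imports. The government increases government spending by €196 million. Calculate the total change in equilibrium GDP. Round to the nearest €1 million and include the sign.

+€265 million

Expenditure multiplier = 1/(1 − c + m) = 1/(1 − 0.65 + 0.39) = 1/0.74 ≈ 1.351.
ΔY = k × ΔG = (+€196 million) / 0.74 ≈ +€265 million.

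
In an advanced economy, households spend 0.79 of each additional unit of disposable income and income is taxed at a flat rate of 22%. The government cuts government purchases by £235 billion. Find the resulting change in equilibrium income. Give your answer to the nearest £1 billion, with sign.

−£612 billion

Expenditure multiplier = 1/(1 − c(1−t)) = 1/(1 − 0.79×0.78) = 1/0.3838 ≈ 2.606.
ΔY = k × ΔG = (−£235 billion) / 0.3838 ≈ −£612 billion.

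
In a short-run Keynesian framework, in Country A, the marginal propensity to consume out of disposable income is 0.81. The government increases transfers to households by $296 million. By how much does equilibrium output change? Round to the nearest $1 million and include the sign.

+$1,262 million

The transfer change shifts disposable income by +$296 million, so first-round consumption changes by c·ΔTR = 0.81 × (+$296 million) = +$239.76 million.
Expenditure multiplier = 1/(1 − MPC) = 1/(1 − 0.81) = 1/0.19 ≈ 5.263.
The transfer multiplier is c × k ≈ 4.263, so ΔY = k × (c·ΔTR) = (+$239.76 million) / 0.19 ≈ +$1,262 million.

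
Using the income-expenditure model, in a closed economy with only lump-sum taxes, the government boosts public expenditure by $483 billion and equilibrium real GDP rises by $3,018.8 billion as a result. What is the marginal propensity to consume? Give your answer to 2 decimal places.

Implied spending multiplier k = ΔY/ΔG = 3,018.8/483 ≈ 6.2501.
Since k = 1/(1 − MPC), MPC = 1 − 1/k = 1 − ΔG/ΔY = 1 − 483/3,018.8 ≈ 0.84.

0.84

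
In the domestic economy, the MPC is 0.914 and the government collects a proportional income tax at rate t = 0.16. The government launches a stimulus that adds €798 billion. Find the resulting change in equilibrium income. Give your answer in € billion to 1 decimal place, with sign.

+€3,436.1 billion

Expenditure multiplier = 1/(1 − c(1−t)) = 1/(1 − 0.914×0.84) = 1/0.23224 ≈ 4.306.
ΔY = k × ΔG = (+€798 billion) / 0.23224 ≈ +€3,436.1 billion.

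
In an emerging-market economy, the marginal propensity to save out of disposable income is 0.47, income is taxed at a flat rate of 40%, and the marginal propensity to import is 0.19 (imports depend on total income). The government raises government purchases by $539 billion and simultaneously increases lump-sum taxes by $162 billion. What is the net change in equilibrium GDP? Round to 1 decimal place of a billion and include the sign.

+$519.7 billion

MPC = 1 − MPS = 1 − 0.47 = 0.53.
Expenditure multiplier = 1/(1 − c(1−t) + m) = 1/(1 − 0.53×0.6 + 0.19) = 1/0.872 ≈ 1.147.
ΔG contributes k·ΔG = (+$539 billion) / 0.872 ≈ +$618.1 billion.
ΔT of +$162 billion changes first-round spending by −c·ΔT = −$85.86 billion, contributing k·(−c·ΔT) = (−$85.86 billion) / 0.872 ≈ −$98.5 billion.
Net ΔY = k(ΔG − c·ΔT) = (+$453.14 billion) / 0.872 ≈ +$519.7 billion.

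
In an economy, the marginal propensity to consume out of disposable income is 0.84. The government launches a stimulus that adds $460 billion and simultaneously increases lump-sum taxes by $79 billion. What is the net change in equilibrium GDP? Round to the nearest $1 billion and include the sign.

Expenditure multiplier = 1/(1 − MPC) = 1/(1 − 0.84) = 1/0.16 = 6.25.
ΔG contributes k·ΔG = (+$460 billion) / 0.16 = +$2,875 billion.
ΔT of +$79 billion changes first-round spending by −c·ΔT = −$66.36 billion, contributing k·(−c·ΔT) = (−$66.36 billion) / 0.16 ≈ −$414.8 billion.
Net ΔY = k(ΔG − c·ΔT) = (+$393.64 billion) / 0.16 ≈ +$2,460 billion.

+$2,460 billion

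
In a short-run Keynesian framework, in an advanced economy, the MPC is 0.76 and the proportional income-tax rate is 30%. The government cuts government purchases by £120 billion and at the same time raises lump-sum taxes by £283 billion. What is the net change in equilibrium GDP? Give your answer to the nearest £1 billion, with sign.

−£716 billion

Expenditure multiplier = 1/(1 − c(1−t)) = 1/(1 − 0.76×0.7) = 1/0.468 ≈ 2.137.
ΔG contributes k·ΔG = (−£120 billion) / 0.468 ≈ −£256.4 billion.
ΔT of +£283 billion changes first-round spending by −c·ΔT = −£215.08 billion, contributing k·(−c·ΔT) = (−£215.08 billion) / 0.468 ≈ −£459.6 billion.
Net ΔY = k(ΔG − c·ΔT) = (−£335.08 billion) / 0.468 ≈ −£716 billion.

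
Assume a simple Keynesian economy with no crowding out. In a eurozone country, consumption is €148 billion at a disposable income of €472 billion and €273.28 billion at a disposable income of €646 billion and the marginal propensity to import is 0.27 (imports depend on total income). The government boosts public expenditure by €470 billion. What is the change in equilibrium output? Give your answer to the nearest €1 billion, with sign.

MPC = ΔC/ΔYd = (273.28 − 148)/(646 − 472) = 125.28/174 = 0.72.
Expenditure multiplier = 1/(1 − c + m) = 1/(1 − 0.72 + 0.27) = 1/0.55 ≈ 1.818.
ΔY = k × ΔG = (+€470 billion) / 0.55 ≈ +€855 billion.

+€855 billion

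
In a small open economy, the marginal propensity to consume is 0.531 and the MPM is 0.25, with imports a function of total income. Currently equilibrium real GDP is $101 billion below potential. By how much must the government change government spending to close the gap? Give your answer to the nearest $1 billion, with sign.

Spending multiplier = 1/(1 − c + m) = 1/(1 − 0.531 + 0.25) = 1/0.719 ≈ 1.391.
Need ΔY = +$101 billion, so ΔG = ΔY/k = (+$101 billion) × 0.719 ≈ +$73 billion.
The government should increase government spending by $73 billion.

+$73 billion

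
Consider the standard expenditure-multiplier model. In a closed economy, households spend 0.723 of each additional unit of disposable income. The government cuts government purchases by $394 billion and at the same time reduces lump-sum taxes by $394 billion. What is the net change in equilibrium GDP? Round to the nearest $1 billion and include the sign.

−$394 billion

Expenditure multiplier = 1/(1 − MPC) = 1/(1 − 0.723) = 1/0.277 ≈ 3.61.
ΔG contributes k·ΔG = (−$394 billion) / 0.277 ≈ −$1,422.4 billion.
ΔT of −$394 billion changes first-round spending by −c·ΔT = +$284.862 billion, contributing k·(−c·ΔT) = (+$284.862 billion) / 0.277 ≈ +$1,028.4 billion.
With ΔG = ΔT and no other leakages, the balanced-budget multiplier is 1, so ΔY = ΔG = −$394 billion.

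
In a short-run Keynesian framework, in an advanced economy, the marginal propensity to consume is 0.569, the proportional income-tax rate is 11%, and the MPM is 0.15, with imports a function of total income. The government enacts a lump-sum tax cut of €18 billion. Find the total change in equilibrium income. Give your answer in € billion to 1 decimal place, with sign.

+€15.9 billion

A lump-sum tax change of −€18 billion shifts disposable income by +€18 billion; first-round consumption changes by −c × ΔT = −0.569 × (−€18 billion) = +€10.242 billion.
Expenditure multiplier = 1/(1 − c(1−t) + m) = 1/(1 − 0.569×0.89 + 0.15) = 1/0.64359 ≈ 1.554.
The tax multiplier is −c × k ≈ −0.884, so ΔY = k × (−c·ΔT) = (+€10.242 billion) / 0.64359 ≈ +€15.9 billion.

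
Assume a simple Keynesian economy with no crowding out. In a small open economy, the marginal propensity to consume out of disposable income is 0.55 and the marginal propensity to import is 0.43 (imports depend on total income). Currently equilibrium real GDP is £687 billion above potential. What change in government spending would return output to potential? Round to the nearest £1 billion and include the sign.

−£605 billion

Spending multiplier = 1/(1 − c + m) = 1/(1 − 0.55 + 0.43) = 1/0.88 ≈ 1.136.
Need ΔY = −£687 billion, so ΔG = ΔY/k = (−£687 billion) × 0.88 ≈ −£605 billion.
The government should cut government spending by £605 billion.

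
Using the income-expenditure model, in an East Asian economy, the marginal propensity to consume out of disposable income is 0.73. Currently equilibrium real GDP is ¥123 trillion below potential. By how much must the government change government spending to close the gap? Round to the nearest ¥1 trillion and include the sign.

Spending multiplier = 1/(1 − MPC) = 1/(1 − 0.73) = 1/0.27 ≈ 3.704.
Need ΔY = +¥123 trillion, so ΔG = ΔY/k = (+¥123 trillion) × 0.27 ≈ +¥33 trillion.
The government should increase government spending by ¥33 trillion.

+¥33 trillion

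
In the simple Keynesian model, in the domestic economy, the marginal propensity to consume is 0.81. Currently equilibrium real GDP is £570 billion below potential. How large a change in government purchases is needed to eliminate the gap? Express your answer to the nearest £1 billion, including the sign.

Spending multiplier = 1/(1 − MPC) = 1/(1 − 0.81) = 1/0.19 ≈ 5.263.
Need ΔY = +£570 billion, so ΔG = ΔY/k = (+£570 billion) × 0.19 ≈ +£108 billion.
The government should increase government purchases by £108 billion.

+£108 billion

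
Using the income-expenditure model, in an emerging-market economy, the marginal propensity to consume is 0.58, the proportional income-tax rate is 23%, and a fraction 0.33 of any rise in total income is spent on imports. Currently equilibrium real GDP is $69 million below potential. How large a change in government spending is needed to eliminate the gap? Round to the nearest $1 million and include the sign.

Spending multiplier = 1/(1 − c(1−t) + m) = 1/(1 − 0.58×0.77 + 0.33) = 1/0.8834 ≈ 1.132.
Need ΔY = +$69 million, so ΔG = ΔY/k = (+$69 million) × 0.8834 ≈ +$61 million.
The government should increase government spending by $61 million.

+$61 million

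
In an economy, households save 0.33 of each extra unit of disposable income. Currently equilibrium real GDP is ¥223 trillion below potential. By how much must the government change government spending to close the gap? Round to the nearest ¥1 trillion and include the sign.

+¥74 trillion

MPC = 1 − MPS = 1 − 0.33 = 0.67.
Spending multiplier = 1/(1 − MPC) = 1/(1 − 0.67) = 1/0.33 ≈ 3.03.
Need ΔY = +¥223 trillion, so ΔG = ΔY/k = (+¥223 trillion) × 0.33 ≈ +¥74 trillion.
The government should increase government spending by ¥74 trillion.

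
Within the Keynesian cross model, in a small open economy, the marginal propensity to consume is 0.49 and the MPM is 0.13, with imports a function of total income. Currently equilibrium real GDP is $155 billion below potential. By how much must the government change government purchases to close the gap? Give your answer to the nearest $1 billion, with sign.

Spending multiplier = 1/(1 − c + m) = 1/(1 − 0.49 + 0.13) = 1/0.64 ≈ 1.563.
Need ΔY = +$155 billion, so ΔG = ΔY/k = (+$155 billion) × 0.64 ≈ +$99 billion.
The government should increase government purchases by $99 billion.

+$99 billion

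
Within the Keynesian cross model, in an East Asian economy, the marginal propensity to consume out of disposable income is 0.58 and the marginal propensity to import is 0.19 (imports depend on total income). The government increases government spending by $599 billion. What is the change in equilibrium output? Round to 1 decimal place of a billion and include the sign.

Government-spending multiplier = 1/(1 − c + m) = 1/(1 − 0.58 + 0.19) = 1/0.61 ≈ 1.639.
ΔY = k × ΔG = (+$599 billion) / 0.61 ≈ +$982 billion.

+$982.0 billion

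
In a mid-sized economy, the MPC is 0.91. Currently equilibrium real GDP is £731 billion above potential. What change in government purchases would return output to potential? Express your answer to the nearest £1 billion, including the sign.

−£66 billion

Spending multiplier = 1/(1 − MPC) = 1/(1 − 0.91) = 1/0.09 ≈ 11.111.
Need ΔY = −£731 billion, so ΔG = ΔY/k = (−£731 billion) × 0.09 ≈ −£66 billion.
The government should cut government purchases by £66 billion.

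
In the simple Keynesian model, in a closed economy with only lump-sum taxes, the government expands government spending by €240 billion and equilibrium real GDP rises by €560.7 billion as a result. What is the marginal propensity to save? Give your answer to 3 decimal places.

0.428

Implied spending multiplier k = ΔY/ΔG = 560.7/240 ≈ 2.3363.
Since k = 1/(1 − MPC), MPC = 1 − 1/k = 1 − ΔG/ΔY = 1 − 240/560.7 ≈ 0.572.
MPS = 1 − MPC = 0.428.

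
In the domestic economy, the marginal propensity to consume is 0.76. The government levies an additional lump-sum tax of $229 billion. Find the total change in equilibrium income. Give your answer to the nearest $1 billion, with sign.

A lump-sum tax change of +$229 billion shifts disposable income by −$229 billion; first-round consumption changes by −c × ΔT = −0.76 × (+$229 billion) = −$174.04 billion.
Expenditure multiplier = 1/(1 − MPC) = 1/(1 − 0.76) = 1/0.24 ≈ 4.167.
The tax multiplier is −c × k ≈ −3.167, so ΔY = k × (−c·ΔT) = (−$174.04 billion) / 0.24 ≈ −$725 billion.

−$725 billion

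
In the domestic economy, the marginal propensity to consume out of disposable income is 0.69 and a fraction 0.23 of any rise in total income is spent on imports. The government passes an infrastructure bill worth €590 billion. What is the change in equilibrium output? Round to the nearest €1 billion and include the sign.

+€1,093 billion

Expenditure multiplier = 1/(1 − c + m) = 1/(1 − 0.69 + 0.23) = 1/0.54 ≈ 1.852.
ΔY = k × ΔG = (+€590 billion) / 0.54 ≈ +€1,093 billion.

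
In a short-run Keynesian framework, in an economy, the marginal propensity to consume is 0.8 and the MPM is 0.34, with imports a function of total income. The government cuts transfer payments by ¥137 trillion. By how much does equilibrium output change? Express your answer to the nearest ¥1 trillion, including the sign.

The transfer change shifts disposable income by −¥137 trillion, so first-round consumption changes by c·ΔTR = 0.8 × (−¥137 trillion) = −¥109.6 trillion.
Expenditure multiplier = 1/(1 − c + m) = 1/(1 − 0.8 + 0.34) = 1/0.54 ≈ 1.852.
The transfer multiplier is c × k ≈ 1.481, so ΔY = k × (c·ΔTR) = (−¥109.6 trillion) / 0.54 ≈ −¥203 trillion.

−¥203 trillion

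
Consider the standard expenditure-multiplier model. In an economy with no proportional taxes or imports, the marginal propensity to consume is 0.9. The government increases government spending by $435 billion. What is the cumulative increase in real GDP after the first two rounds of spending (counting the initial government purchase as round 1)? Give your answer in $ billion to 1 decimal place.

$826.5 billion

Round 1 adds ΔG = $435 billion; each later round is MPC = 0.9 times the previous.
After 2 rounds: 435 + 391.5 = ΔG·(1 − c^2)/(1 − c) = 435 × (1 − 0.81)/0.1 = $826.5 billion.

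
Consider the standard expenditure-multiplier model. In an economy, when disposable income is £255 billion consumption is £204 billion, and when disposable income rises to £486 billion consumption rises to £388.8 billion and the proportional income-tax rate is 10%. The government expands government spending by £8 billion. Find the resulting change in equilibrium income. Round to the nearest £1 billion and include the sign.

MPC = ΔC/ΔYd = (388.8 − 204)/(486 − 255) = 184.8/231 = 0.8.
Expenditure multiplier = 1/(1 − c(1−t)) = 1/(1 − 0.8×0.9) = 1/0.28 ≈ 3.571.
ΔY = k × ΔG = (+£8 billion) / 0.28 ≈ +£29 billion.

+£29 billion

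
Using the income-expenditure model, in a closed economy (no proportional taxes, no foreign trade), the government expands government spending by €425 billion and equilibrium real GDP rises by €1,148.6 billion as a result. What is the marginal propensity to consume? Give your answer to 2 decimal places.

Implied spending multiplier k = ΔY/ΔG = 1,148.6/425 ≈ 2.7026.
Since k = 1/(1 − MPC), MPC = 1 − 1/k = 1 − ΔG/ΔY = 1 − 425/1,148.6 ≈ 0.63.

0.63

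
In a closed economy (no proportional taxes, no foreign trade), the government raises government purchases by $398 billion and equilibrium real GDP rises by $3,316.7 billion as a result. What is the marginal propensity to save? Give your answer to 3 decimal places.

0.120

Implied spending multiplier k = ΔY/ΔG = 3,316.7/398 ≈ 8.3334.
Since k = 1/(1 − MPC), MPC = 1 − 1/k = 1 − ΔG/ΔY = 1 − 398/3,316.7 ≈ 0.880.
MPS = 1 − MPC = 0.120.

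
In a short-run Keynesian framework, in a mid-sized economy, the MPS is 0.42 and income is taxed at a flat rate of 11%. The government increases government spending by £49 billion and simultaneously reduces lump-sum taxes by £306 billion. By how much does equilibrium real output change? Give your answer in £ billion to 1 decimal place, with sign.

MPC = 1 − MPS = 1 − 0.42 = 0.58.
Expenditure multiplier = 1/(1 − c(1−t)) = 1/(1 − 0.58×0.89) = 1/0.4838 ≈ 2.067.
ΔG contributes k·ΔG = (+£49 billion) / 0.4838 ≈ +£101.3 billion.
ΔT of −£306 billion changes first-round spending by −c·ΔT = +£177.48 billion, contributing k·(−c·ΔT) = (+£177.48 billion) / 0.4838 ≈ +£366.8 billion.
Net ΔY = k(ΔG − c·ΔT) = (+£226.48 billion) / 0.4838 ≈ +£468.1 billion.

+£468.1 billion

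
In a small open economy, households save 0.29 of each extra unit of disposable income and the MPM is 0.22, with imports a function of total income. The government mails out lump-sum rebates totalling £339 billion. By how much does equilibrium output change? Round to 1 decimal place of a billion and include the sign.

+£471.9 billion

MPC = 1 − MPS = 1 − 0.29 = 0.71.
A lump-sum tax change of −£339 billion shifts disposable income by +£339 billion; first-round consumption changes by −c × ΔT = −0.71 × (−£339 billion) = +£240.69 billion.
Expenditure multiplier = 1/(1 − c + m) = 1/(1 − 0.71 + 0.22) = 1/0.51 ≈ 1.961.
The tax multiplier is −c × k ≈ −1.392, so ΔY = k × (−c·ΔT) = (+£240.69 billion) / 0.51 ≈ +£471.9 billion.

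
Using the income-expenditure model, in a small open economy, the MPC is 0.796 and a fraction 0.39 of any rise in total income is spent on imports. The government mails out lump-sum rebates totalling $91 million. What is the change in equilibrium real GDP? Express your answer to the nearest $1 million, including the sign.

+$122 million

A lump-sum tax change of −$91 million shifts disposable income by +$91 million; first-round consumption changes by −c × ΔT = −0.796 × (−$91 million) = +$72.436 million.
Expenditure multiplier = 1/(1 − c + m) = 1/(1 − 0.796 + 0.39) = 1/0.594 ≈ 1.684.
The tax multiplier is −c × k ≈ −1.34, so ΔY = k × (−c·ΔT) = (+$72.436 million) / 0.594 ≈ +$122 million.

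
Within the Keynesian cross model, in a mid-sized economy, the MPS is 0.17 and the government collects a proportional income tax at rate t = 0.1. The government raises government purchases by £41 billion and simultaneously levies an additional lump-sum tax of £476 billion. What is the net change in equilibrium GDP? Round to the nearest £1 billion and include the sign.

MPC = 1 − MPS = 1 − 0.17 = 0.83.
Expenditure multiplier = 1/(1 − c(1−t)) = 1/(1 − 0.83×0.9) = 1/0.253 ≈ 3.953.
ΔG contributes k·ΔG = (+£41 billion) / 0.253 ≈ +£162.1 billion.
ΔT of +£476 billion changes first-round spending by −c·ΔT = −£395.08 billion, contributing k·(−c·ΔT) = (−£395.08 billion) / 0.253 ≈ −£1,561.6 billion.
Net ΔY = k(ΔG − c·ΔT) = (−£354.08 billion) / 0.253 ≈ −£1,400 billion.

−£1,400 billion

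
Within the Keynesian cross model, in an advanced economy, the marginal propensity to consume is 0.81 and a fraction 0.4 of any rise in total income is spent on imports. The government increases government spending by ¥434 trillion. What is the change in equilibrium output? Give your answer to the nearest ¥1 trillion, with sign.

Government-spending multiplier = 1/(1 − c + m) = 1/(1 − 0.81 + 0.4) = 1/0.59 ≈ 1.695.
ΔY = k × ΔG = (+¥434 trillion) / 0.59 ≈ +¥736 trillion.

+¥736 trillion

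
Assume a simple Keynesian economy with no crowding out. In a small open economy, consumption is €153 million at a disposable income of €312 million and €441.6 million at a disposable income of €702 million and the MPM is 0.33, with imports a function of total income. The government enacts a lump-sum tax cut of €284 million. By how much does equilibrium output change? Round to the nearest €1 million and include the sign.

MPC = ΔC/ΔYd = (441.6 − 153)/(702 − 312) = 288.6/390 = 0.74.
A lump-sum tax change of −€284 million shifts disposable income by +€284 million; first-round consumption changes by −c × ΔT = −0.74 × (−€284 million) = +€210.16 million.
Expenditure multiplier = 1/(1 − c + m) = 1/(1 − 0.74 + 0.33) = 1/0.59 ≈ 1.695.
The tax multiplier is −c × k ≈ −1.254, so ΔY = k × (−c·ΔT) = (+€210.16 million) / 0.59 ≈ +€356 million.

+€356 million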